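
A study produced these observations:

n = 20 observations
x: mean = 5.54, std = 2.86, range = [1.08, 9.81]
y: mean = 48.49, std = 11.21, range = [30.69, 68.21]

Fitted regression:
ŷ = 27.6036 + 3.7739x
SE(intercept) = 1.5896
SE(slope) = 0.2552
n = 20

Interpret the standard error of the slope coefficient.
SE(slope) = 0.2552 measures the uncertainty in the estimated slope. The coefficient is estimated precisely (SE/|β̂₁| = 6.8%).

SE(β̂₁) = 0.2552 says: if we drew many samples of n = 20 from the same population and refit each time, the fitted slopes would scatter with a standard deviation of roughly 0.2552 around the true β₁.

Relative precision:
- SE / |β̂₁| = 0.2552 / 3.7739 = 6.8%
- Rule of thumb (under 20%: precise; 20% to under 50%: moderately precise; 50% or more: imprecise) → precise

Rough 95% range (±2 SE): 3.7739 ± 0.5104 → (3.2635, 4.2843).

What drives SE(β̂₁): wider spread of x values → smaller SE; more residual scatter → larger SE.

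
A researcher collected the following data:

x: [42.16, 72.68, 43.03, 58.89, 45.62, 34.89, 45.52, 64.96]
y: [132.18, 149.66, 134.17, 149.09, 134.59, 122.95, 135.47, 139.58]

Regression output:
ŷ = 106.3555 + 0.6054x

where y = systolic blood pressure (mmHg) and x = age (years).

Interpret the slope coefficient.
On average, blood pressure is about 0.6054 mmHg higher for every extra year of age.

The slope coefficient β₁ = 0.6054 represents the marginal effect of age on blood pressure.

Interpretation:
- Age up by 1 year → predicted blood pressure increases by 0.6054 mmHg
- This is a linear approximation: the same per-unit change is assumed across the whole observed x range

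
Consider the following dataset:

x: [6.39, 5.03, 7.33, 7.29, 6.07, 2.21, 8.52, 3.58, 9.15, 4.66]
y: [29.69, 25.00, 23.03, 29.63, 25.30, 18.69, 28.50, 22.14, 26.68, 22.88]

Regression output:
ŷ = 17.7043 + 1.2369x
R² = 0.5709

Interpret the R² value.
The model explains 57.09% of the variance in y (R² = 0.5709), leaving 42.91% unexplained; the fit is moderate.

R² (coefficient of determination) measures the proportion of variance in y explained by the regression model.

Here R² = 0.5709:
- Explained: 57.09% of the variation in y
- Unexplained (residual): 100% − 57.09% = 42.91%
- Rule of thumb (below 0.3 weak; 0.3 to below 0.7 moderate; 0.7 and above strong) → moderate

Note: R² never decreases when predictors are added, so it should not be used alone to compare models of different size.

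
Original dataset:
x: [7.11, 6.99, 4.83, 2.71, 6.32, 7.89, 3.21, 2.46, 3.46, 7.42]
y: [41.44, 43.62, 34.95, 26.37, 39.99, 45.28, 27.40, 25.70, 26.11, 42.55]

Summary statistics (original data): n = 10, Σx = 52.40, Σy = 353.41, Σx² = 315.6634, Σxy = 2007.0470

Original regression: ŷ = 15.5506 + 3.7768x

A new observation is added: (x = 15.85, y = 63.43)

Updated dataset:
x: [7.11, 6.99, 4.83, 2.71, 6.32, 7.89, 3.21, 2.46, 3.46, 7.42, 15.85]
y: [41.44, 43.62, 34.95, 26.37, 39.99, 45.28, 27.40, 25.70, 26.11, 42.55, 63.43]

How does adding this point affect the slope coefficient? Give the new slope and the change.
New slope β₁ = 2.9709 versus 3.7768 before: a change of -0.8059 (-21.3%).

The new point has HIGH LEVERAGE: x = 15.85 is far from the original mean x̄ = 52.40/10 ≈ 5.24 (original range [2.46, 7.89]).

Step 1: Update the sums with the new point (n goes from 10 to 11)
Σx  = 52.40 + 15.85 = 68.25
Σy  = 353.41 + 63.43 = 416.84
Σx² = 315.6634 + 15.85² = 315.6634 + 251.2225 = 566.8859
Σxy = 2007.0470 + 15.85×63.43 = 2007.0470 + 1005.3655 = 3012.4125

Step 2: Recompute the slope with b₁ = (nΣxy − ΣxΣy) / (nΣx² − (Σx)²)
Numerator   = 11×3012.4125 − 68.25×416.84 = 33136.5375 − 28449.3300 = 4687.2075
Denominator = 11×566.8859 − 68.25² = 6235.7449 − 4658.0625 = 1577.6824
b₁(new) = 4687.2075 / 1577.6824 = 2.9709

(Same formula on the original sums: (10×2007.0470 − 52.40×353.41) / (10×315.6634 − 52.40²) = 1551.7860 / 410.8740 = 3.7768, matching the given fit.)

Step 3: Change in slope
Δβ₁ = 2.9709 − 3.7768 = -0.8059
Relative change = -0.8059 / 3.7768 × 100% = -21.3%
→ the slope decreases when the point is added.

A high-leverage point only changes the slope if it is off the original line; here y = 63.43 is below the original trend, so the slope decreases.
In practice: investigate whether it comes from the same population as the rest of the sample.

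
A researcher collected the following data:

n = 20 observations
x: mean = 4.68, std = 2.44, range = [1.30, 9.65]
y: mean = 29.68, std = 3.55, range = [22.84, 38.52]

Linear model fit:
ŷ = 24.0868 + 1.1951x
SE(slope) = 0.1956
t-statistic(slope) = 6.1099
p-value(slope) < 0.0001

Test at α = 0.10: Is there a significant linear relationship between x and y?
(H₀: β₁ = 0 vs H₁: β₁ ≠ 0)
Reject H₀: p-value < 0.0001 < α = 0.10. The linear relationship is significant at the 10% level.

Hypothesis test for the slope coefficient:

H₀: β₁ = 0 (no linear relationship)
H₁: β₁ ≠ 0 (linear relationship exists)

Test statistic: t = β̂₁ / SE(β̂₁) = 1.1951 / 0.1956 = 6.1099

p < 0.0001: how often a slope estimate this far from 0 (in SE units) would arise by chance if β₁ were truly 0.

Decision rule: reject H₀ if p-value < α.
p-value < 0.0001 < α = 0.10 → reject H₀.

Conclusion: the linear association between x and y is significant at the 10% level.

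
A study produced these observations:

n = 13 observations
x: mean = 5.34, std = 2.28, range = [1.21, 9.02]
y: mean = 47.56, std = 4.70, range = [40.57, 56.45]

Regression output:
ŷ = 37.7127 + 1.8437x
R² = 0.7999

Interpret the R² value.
R² = 0.7999 means 79.99% of the variation in y is explained by the linear relationship with x. This indicates a strong fit.

R² = 1 − SS_res/SS_tot compares the residual scatter to the total scatter of y about its mean.

Here R² = 0.7999:
- Explained: 79.99% of the variation in y
- Unexplained (residual): 100% − 79.99% = 20.01%
- Rule of thumb (below 0.3 weak; 0.3 to below 0.7 moderate; 0.7 and above strong) → strong

Equivalently, for simple linear regression R² = r², so |r| = √0.7999 ≈ 0.8944.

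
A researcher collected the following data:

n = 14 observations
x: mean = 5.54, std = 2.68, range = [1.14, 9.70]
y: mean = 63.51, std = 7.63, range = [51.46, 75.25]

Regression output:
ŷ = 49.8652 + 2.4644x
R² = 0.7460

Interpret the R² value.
The model explains 74.60% of the variance in y (R² = 0.7460), leaving 25.40% unexplained; the fit is strong.

The coefficient of determination R² is the fraction of the total variation in y that the fitted line accounts for.

Here R² = 0.7460:
- Explained: 74.60% of the variation in y
- Unexplained (residual): 100% − 74.60% = 25.40%
- Rule of thumb (below 0.3 weak; 0.3 to below 0.7 moderate; 0.7 and above strong) → strong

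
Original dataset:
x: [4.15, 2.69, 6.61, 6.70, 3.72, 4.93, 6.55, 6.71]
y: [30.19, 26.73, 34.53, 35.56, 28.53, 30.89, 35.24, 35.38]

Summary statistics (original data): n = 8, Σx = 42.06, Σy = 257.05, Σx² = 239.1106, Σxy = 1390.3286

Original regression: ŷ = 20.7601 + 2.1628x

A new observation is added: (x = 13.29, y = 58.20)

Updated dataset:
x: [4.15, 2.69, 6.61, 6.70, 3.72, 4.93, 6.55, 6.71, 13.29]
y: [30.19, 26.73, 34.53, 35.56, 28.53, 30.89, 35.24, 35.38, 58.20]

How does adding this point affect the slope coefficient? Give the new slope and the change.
Adding the point moves β₁ from 2.1628 to 2.9870, i.e. it increases by 0.8242 (+38.1%).

x = 13.29 lies well outside the original x-range [2.69, 6.71] (x̄ ≈ 5.26), so this observation has high leverage and can move the slope substantially.

Step 1: Update the sums with the new point (n goes from 8 to 9)
Σx  = 42.06 + 13.29 = 55.35
Σy  = 257.05 + 58.20 = 315.25
Σx² = 239.1106 + 13.29² = 239.1106 + 176.6241 = 415.7347
Σxy = 1390.3286 + 13.29×58.20 = 1390.3286 + 773.4780 = 2163.8066

Step 2: Recompute the slope with b₁ = (nΣxy − ΣxΣy) / (nΣx² − (Σx)²)
Numerator   = 9×2163.8066 − 55.35×315.25 = 19474.2594 − 17449.0875 = 2025.1719
Denominator = 9×415.7347 − 55.35² = 3741.6123 − 3063.6225 = 677.9898
b₁(new) = 2025.1719 / 677.9898 = 2.9870

(Same formula on the original sums: (8×1390.3286 − 42.06×257.05) / (8×239.1106 − 42.06²) = 311.1058 / 143.8412 = 2.1628, matching the given fit.)

Step 3: Change in slope
Δβ₁ = 2.9870 − 2.1628 = +0.8242
Relative change = +0.8242 / 2.1628 × 100% = +38.1%
→ the slope increases when the point is added.

A high-leverage point only changes the slope if it is off the original line; here y = 58.20 is above the original trend, so the slope increases.
In practice: refit with and without it and report both if conclusions differ.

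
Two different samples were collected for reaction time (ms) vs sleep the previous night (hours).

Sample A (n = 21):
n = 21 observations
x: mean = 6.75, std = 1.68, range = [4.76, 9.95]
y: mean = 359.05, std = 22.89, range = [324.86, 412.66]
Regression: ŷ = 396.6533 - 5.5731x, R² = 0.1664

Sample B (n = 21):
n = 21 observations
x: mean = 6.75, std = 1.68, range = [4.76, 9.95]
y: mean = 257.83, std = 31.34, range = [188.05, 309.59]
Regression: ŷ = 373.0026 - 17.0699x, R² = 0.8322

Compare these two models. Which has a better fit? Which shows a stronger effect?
Model B has the better fit (R² = 0.8322 vs 0.1664). Model B shows the stronger effect (|β₁| = 17.0699 vs 5.5731).

Model Comparison:

Goodness of fit (R²):
- Model A: R² = 0.1664 → 16.64% of variance in reaction time explained
- Model B: R² = 0.8322 → 83.22% of variance in reaction time explained
- 0.8322 > 0.1664 → Model B has the better fit

Which has the larger per-hour effect? (|β₁|)
- Model A: β₁ = -5.5731 → predicted reaction time falls 5.5731 ms per additional hour of sleep
- Model B: β₁ = -17.0699 → predicted reaction time falls 17.0699 ms per additional hour of sleep
- |-5.5731| < |-17.0699| → Model B shows the stronger marginal effect

Note: R² measures how tightly points cluster around the line; β₁ measures how steep the line is — they answer different questions.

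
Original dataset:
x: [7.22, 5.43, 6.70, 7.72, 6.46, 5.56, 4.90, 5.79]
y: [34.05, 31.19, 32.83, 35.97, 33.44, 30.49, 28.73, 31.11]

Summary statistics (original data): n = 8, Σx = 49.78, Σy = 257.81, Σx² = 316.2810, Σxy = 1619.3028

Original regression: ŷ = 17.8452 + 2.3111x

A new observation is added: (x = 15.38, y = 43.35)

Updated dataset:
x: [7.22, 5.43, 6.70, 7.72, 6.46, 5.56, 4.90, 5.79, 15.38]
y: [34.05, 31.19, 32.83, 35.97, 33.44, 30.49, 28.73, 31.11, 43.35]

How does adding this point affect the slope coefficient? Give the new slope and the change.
Adding the point moves β₁ from 2.3111 to 1.3030, i.e. it decreases by 1.0081 (-43.6%).

x = 15.38 lies well outside the original x-range [4.90, 7.72] (x̄ ≈ 6.22), so this observation has high leverage and can move the slope substantially.

Step 1: Update the sums with the new point (n goes from 8 to 9)
Σx  = 49.78 + 15.38 = 65.16
Σy  = 257.81 + 43.35 = 301.16
Σx² = 316.2810 + 15.38² = 316.2810 + 236.5444 = 552.8254
Σxy = 1619.3028 + 15.38×43.35 = 1619.3028 + 666.7230 = 2286.0258

Step 2: Recompute the slope with b₁ = (nΣxy − ΣxΣy) / (nΣx² − (Σx)²)
Numerator   = 9×2286.0258 − 65.16×301.16 = 20574.2322 − 19623.5856 = 950.6466
Denominator = 9×552.8254 − 65.16² = 4975.4286 − 4245.8256 = 729.6030
b₁(new) = 950.6466 / 729.6030 = 1.3030

(Same formula on the original sums: (8×1619.3028 − 49.78×257.81) / (8×316.2810 − 49.78²) = 120.6406 / 52.1996 = 2.3111, matching the given fit.)

Step 3: Change in slope
Δβ₁ = 1.3030 − 2.3111 = -1.0081
Relative change = -1.0081 / 2.3111 × 100% = -43.6%
→ the slope decreases when the point is added.

A high-leverage point only changes the slope if it is off the original line; here y = 43.35 is below the original trend, so the slope decreases.
In practice: check such a point for data-entry or measurement error; refit with and without it and report both if conclusions differ.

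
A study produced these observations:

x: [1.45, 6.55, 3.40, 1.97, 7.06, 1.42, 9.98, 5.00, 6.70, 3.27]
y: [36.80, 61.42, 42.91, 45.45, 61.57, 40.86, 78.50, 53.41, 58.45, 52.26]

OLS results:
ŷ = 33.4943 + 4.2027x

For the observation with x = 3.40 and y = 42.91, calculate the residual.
Residual = -4.8735

The residual is the difference between the actual value and the predicted value:

Residual = y - ŷ

Step 1: Calculate predicted value
ŷ = 33.4943 + 4.2027 × 3.40
ŷ = 47.7835

Step 2: Calculate residual
Residual = 42.91 - 47.7835
Residual = -4.8735

Sign check: y < ŷ, so the point is below the line and the fit overestimates here.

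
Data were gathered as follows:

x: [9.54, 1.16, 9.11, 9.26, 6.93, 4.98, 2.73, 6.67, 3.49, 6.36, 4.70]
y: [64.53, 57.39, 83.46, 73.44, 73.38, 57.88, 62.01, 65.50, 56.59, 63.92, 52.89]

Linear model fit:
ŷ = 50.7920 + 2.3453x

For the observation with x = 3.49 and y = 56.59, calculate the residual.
Residual = -2.3871

The residual is the difference between the actual value and the predicted value:

Residual = y - ŷ

Step 1: Calculate predicted value
ŷ = 50.7920 + 2.3453 × 3.49
ŷ = 58.9771

Step 2: Calculate residual
Residual = 56.59 - 58.9771
Residual = -2.3871

Interpretation: the model overestimates the actual value by 2.3871 at this point (negative residual → observation lies below the fitted line).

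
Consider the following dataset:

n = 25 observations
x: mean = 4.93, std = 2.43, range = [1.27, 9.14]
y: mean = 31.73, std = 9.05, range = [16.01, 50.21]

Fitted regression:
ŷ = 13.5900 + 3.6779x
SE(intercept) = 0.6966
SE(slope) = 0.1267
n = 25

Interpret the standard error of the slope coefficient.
The slope 3.6779 is pinned down to within about ±0.1267 (one SE) by these data — relative uncertainty 3.4%, i.e. precise.

SE(β̂₁) = s / √Sxx, where s is the residual standard deviation and Sxx = Σ(x − x̄)². It is the yardstick for how far β̂₁ = 3.6779 could plausibly be from the true slope.

Relative precision:
- SE / |β̂₁| = 0.1267 / 3.6779 = 3.4%
- Rule of thumb (under 20%: precise; 20% to under 50%: moderately precise; 50% or more: imprecise) → precise

Rough 95% range (±2 SE): 3.6779 ± 0.2534 → (3.4245, 3.9313).

What drives SE(β̂₁): wider spread of x values → smaller SE; larger n (here n = 25) → smaller SE; more residual scatter → larger SE.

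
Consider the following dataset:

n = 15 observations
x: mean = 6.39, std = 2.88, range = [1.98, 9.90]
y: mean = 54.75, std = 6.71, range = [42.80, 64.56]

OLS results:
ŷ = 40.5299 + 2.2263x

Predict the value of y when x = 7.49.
ŷ = 57.2049

To predict y for x = 7.49, substitute into the regression equation:

ŷ = 40.5299 + 2.2263 × 7.49
ŷ = 40.5299 + 16.6750
ŷ = 57.2049

This is the fitted mean response at that x — an individual observation would come with a wider prediction interval.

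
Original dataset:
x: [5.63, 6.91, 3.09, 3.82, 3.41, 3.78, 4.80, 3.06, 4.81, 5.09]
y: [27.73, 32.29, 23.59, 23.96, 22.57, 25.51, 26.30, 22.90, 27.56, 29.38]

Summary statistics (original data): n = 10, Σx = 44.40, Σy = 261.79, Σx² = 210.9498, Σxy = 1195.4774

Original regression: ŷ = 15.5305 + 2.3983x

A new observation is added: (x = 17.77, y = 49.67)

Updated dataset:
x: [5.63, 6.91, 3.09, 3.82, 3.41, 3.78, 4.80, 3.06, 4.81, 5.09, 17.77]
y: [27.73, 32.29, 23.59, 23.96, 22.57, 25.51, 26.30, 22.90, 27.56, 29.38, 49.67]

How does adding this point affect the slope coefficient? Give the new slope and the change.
Adding the point moves β₁ from 2.3983 to 1.8124, i.e. it decreases by 0.5859 (-24.4%).

The new point has HIGH LEVERAGE: x = 17.77 is far from the original mean x̄ = 44.40/10 ≈ 4.44 (original range [3.06, 6.91]).

Step 1: Update the sums with the new point (n goes from 10 to 11)
Σx  = 44.40 + 17.77 = 62.17
Σy  = 261.79 + 49.67 = 311.46
Σx² = 210.9498 + 17.77² = 210.9498 + 315.7729 = 526.7227
Σxy = 1195.4774 + 17.77×49.67 = 1195.4774 + 882.6359 = 2078.1133

Step 2: Recompute the slope with b₁ = (nΣxy − ΣxΣy) / (nΣx² − (Σx)²)
Numerator   = 11×2078.1133 − 62.17×311.46 = 22859.2463 − 19363.4682 = 3495.7781
Denominator = 11×526.7227 − 62.17² = 5793.9497 − 3865.1089 = 1928.8408
b₁(new) = 3495.7781 / 1928.8408 = 1.8124

(Same formula on the original sums: (10×1195.4774 − 44.40×261.79) / (10×210.9498 − 44.40²) = 331.2980 / 138.1380 = 2.3983, matching the given fit.)

Step 3: Change in slope
Δβ₁ = 1.8124 − 2.3983 = -0.5859
Relative change = -0.5859 / 2.3983 × 100% = -24.4%
→ the slope decreases when the point is added.

Because the point sits below the extension of the original line at a high-leverage x, it tilts the fit down.
In practice: refit with and without it and report both if conclusions differ.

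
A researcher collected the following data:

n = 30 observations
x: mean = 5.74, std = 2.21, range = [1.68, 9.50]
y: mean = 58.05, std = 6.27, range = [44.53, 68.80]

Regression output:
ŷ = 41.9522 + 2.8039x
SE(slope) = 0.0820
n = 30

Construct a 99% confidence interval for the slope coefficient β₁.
The 99% CI for β₁ is (2.5773, 3.0305)

Confidence interval for the slope:

The 99% CI for β₁ is: β̂₁ ± t*(α/2, n-2) × SE(β̂₁)

Step 1: Find critical t-value
- Confidence level = 0.99
- Degrees of freedom = n - 2 = 30 - 2 = 28
- t*(α/2, 28) = 2.7633

Step 2: Calculate margin of error
Margin = 2.7633 × 0.0820 = 0.2266

Step 3: Construct interval
CI = 2.8039 ± 0.2266
CI = (2.5773, 3.0305)

Interpretation: We are 99% confident that the true slope β₁ lies between 2.5773 and 3.0305.
The interval does not include 0, suggesting a significant linear relationship.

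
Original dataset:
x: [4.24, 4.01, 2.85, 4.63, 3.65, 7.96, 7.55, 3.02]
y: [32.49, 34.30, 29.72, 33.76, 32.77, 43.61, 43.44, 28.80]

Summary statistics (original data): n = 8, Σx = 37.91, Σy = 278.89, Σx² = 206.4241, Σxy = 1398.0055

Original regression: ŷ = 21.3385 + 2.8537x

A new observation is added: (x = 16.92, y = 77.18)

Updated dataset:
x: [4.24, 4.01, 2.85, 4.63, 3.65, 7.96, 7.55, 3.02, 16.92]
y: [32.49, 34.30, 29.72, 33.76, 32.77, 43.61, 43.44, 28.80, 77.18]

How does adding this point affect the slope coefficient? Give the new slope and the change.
Adding the point moves β₁ from 2.8537 to 3.3694, i.e. it increases by 0.5157 (+18.1%).

x = 16.92 lies well outside the original x-range [2.85, 7.96] (x̄ ≈ 4.74), so this observation has high leverage and can move the slope substantially.

Step 1: Update the sums with the new point (n goes from 8 to 9)
Σx  = 37.91 + 16.92 = 54.83
Σy  = 278.89 + 77.18 = 356.07
Σx² = 206.4241 + 16.92² = 206.4241 + 286.2864 = 492.7105
Σxy = 1398.0055 + 16.92×77.18 = 1398.0055 + 1305.8856 = 2703.8911

Step 2: Recompute the slope with b₁ = (nΣxy − ΣxΣy) / (nΣx² − (Σx)²)
Numerator   = 9×2703.8911 − 54.83×356.07 = 24335.0199 − 19523.3181 = 4811.7018
Denominator = 9×492.7105 − 54.83² = 4434.3945 − 3006.3289 = 1428.0656
b₁(new) = 4811.7018 / 1428.0656 = 3.3694

(Same formula on the original sums: (8×1398.0055 − 37.91×278.89) / (8×206.4241 − 37.91²) = 611.3241 / 214.2247 = 2.8537, matching the given fit.)

Step 3: Change in slope
Δβ₁ = 3.3694 − 2.8537 = +0.5157
Relative change = +0.5157 / 2.8537 × 100% = +18.1%
→ the slope increases when the point is added.

A high-leverage point only changes the slope if it is off the original line; here y = 77.18 is above the original trend, so the slope increases.
In practice: refit with and without it and report both if conclusions differ.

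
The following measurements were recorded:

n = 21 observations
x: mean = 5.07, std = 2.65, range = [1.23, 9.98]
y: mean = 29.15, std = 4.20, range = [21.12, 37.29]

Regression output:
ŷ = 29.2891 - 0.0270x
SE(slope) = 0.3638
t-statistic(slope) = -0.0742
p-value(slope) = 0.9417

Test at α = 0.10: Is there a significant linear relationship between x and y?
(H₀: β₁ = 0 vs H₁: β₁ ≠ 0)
p-value = 0.9417 ≥ α = 0.10, so we fail to reject H₀. The relationship is not significant.

Hypothesis test for the slope coefficient:

H₀: β₁ = 0 (no linear relationship)
H₁: β₁ ≠ 0 (linear relationship exists)

Test statistic: t = β̂₁ / SE(β̂₁) = -0.0270 / 0.3638 = -0.0742

p = 0.9417: how often a slope estimate this far from 0 (in SE units) would arise by chance if β₁ were truly 0.

Decision rule: reject H₀ if p-value < α.
p-value = 0.9417 ≥ α = 0.10 → fail to reject H₀.

Conclusion: the linear association between x and y is not significant at the 10% level.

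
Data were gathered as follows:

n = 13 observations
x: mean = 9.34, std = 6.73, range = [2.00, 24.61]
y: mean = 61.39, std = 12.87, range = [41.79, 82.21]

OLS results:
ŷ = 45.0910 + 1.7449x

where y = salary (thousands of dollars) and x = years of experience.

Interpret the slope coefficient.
On average, salary is about 1.7449 thousand dollars higher for every extra year of experience.

The slope coefficient β₁ = 1.7449 represents the marginal effect of experience on salary.

Interpretation:
- Experience up by 1 year → predicted salary increases by 1.7449 thousand dollars
- This is a linear approximation: the same per-unit change is assumed across the whole observed x range
- The sign (+) gives the direction; the magnitude 1.7449 gives the size of the effect per year

(β₀ = 45.0910 is the fitted value at x = 0 and is not part of the slope interpretation.)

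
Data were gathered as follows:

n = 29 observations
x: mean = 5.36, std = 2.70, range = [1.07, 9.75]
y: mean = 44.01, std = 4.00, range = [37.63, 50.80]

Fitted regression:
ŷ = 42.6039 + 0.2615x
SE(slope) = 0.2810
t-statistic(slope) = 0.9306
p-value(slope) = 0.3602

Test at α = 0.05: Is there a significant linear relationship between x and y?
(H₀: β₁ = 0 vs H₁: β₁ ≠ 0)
p-value = 0.3602 ≥ α = 0.05, so we fail to reject H₀. The relationship is not significant.

Hypothesis test for the slope coefficient:

H₀: β₁ = 0 (no linear relationship)
H₁: β₁ ≠ 0 (linear relationship exists)

Test statistic: t = β̂₁ / SE(β̂₁) = 0.2615 / 0.2810 = 0.9306

p = 0.3602: how often a slope estimate this far from 0 (in SE units) would arise by chance if β₁ were truly 0.

Decision rule: reject H₀ if p-value < α.
p-value = 0.3602 ≥ α = 0.05 → fail to reject H₀.

At α = 0.05 the data do not provide convincing evidence of a nonzero slope.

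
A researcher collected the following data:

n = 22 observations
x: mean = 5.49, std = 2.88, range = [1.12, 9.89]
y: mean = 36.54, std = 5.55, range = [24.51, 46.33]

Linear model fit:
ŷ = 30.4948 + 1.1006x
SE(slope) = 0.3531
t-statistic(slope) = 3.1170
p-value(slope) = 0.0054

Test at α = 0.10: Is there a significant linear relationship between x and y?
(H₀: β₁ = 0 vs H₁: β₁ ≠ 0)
Reject H₀: p-value = 0.0054 < α = 0.10. The linear relationship is significant at the 10% level.

Hypothesis test for the slope coefficient:

H₀: β₁ = 0 (no linear relationship)
H₁: β₁ ≠ 0 (linear relationship exists)

Test statistic: t = β̂₁ / SE(β̂₁) = 1.1006 / 0.3531 = 3.1170

With df = 20, the two-sided p-value for |t| = 3.1170 is 0.0054.

Decision rule: reject H₀ if p-value < α.
p-value = 0.0054 < α = 0.10 → reject H₀.

Conclusion: the linear association between x and y is significant at the 10% level.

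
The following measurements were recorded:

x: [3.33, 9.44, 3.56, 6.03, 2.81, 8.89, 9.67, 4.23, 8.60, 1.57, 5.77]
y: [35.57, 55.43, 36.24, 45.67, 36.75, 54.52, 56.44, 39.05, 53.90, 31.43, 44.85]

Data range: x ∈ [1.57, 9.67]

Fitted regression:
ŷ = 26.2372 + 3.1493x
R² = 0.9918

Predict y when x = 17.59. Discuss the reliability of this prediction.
ŷ = 81.6334 (extrapolation — x = 17.59 lies outside [1.57, 9.67], so reliability is low).

Prediction calculation:
ŷ = 26.2372 + 3.1493 × 17.59
ŷ = 81.6334

Reliability:
- Data range: x ∈ [1.57, 9.67]
- Prediction point: x = 17.59 is 7.92 units above the observed range → this is EXTRAPOLATION, not interpolation

Why that matters here:
- The linear relationship may not hold outside the observed range
- There are no observations near this x to validate the fitted line there
- The standard error of prediction grows with (x − x̄)², and x = 17.59 is far from x̄ = 5.81

Report the number if required, but flag clearly that it is an extrapolation.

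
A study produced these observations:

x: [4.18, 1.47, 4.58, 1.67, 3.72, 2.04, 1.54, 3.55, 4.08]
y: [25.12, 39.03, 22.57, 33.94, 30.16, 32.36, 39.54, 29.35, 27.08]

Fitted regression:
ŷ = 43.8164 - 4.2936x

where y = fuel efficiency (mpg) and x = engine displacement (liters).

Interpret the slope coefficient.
For each additional liter of engine displacement, predicted fuel efficiency decreases by approximately 4.2936 mpg.

The slope coefficient β₁ = -4.2936 represents the marginal effect of engine displacement on fuel efficiency.

Interpretation:
- Engine displacement up by 1 liter → predicted fuel efficiency decreases by 4.2936 mpg
- This is a linear approximation: the same per-unit change is assumed across the whole observed x range
- The slope describes association in these data, not necessarily a causal effect

The intercept β₀ = 43.8164 is the predicted fuel efficiency when engine displacement = 0; since the smallest observed x is 1.47, this is an extrapolation and mainly anchors the line.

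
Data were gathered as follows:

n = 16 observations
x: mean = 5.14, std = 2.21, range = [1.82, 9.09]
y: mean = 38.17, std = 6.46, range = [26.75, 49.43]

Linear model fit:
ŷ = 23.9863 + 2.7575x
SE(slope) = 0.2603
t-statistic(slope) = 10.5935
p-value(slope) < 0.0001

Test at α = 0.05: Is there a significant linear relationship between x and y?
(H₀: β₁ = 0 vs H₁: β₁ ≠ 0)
Since p-value < 0.0001 < α = 0.05, reject H₀ — the slope is significantly different from 0.

Hypothesis test for the slope coefficient:

H₀: β₁ = 0 (no linear relationship)
H₁: β₁ ≠ 0 (linear relationship exists)

Test statistic: t = β̂₁ / SE(β̂₁) = 2.7575 / 0.2603 = 10.5935

p < 0.0001: how often a slope estimate this far from 0 (in SE units) would arise by chance if β₁ were truly 0.

Decision rule: reject H₀ if p-value < α.
p-value < 0.0001 < α = 0.05 → reject H₀.

At α = 0.05 the data do provide convincing evidence of a nonzero slope.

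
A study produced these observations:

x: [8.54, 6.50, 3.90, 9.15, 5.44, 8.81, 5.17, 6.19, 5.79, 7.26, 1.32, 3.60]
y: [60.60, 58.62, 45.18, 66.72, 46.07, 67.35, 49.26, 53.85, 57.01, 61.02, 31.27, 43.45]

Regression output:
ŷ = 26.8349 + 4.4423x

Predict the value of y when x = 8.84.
ŷ = 66.1048

x = 8.84 lies inside the observed range [1.32, 9.15], so the fitted equation applies directly:

ŷ = 26.8349 + 4.4423 × 8.84
ŷ = 26.8349 + 39.2699
ŷ = 66.1048

This is a point prediction; actual observations scatter around it by roughly the residual standard deviation.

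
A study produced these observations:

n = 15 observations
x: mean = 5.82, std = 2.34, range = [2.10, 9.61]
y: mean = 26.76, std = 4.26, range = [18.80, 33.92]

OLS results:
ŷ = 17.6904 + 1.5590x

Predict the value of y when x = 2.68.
ŷ = 21.8685

Plug x = 2.68 into the fitted line:

ŷ = 17.6904 + 1.5590 × 2.68
ŷ = 17.6904 + 4.1781
ŷ = 21.8685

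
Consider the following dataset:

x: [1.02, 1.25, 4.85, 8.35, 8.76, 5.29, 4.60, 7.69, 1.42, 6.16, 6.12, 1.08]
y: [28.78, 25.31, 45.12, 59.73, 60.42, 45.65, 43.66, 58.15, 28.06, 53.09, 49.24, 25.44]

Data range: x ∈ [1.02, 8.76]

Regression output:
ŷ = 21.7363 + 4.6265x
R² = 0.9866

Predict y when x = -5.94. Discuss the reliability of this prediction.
ŷ = -5.7451, but this is extrapolation (below the data range [1.02, 8.76]) and may be unreliable.

Prediction calculation:
ŷ = 21.7363 + 4.6265 × (-5.94)
ŷ = -5.7451

Reliability:
- Data range: x ∈ [1.02, 8.76]
- Prediction point: x = -5.94 is 6.96 units below the observed range → this is EXTRAPOLATION, not interpolation

Why that matters here:
- The standard error of prediction grows with (x − x̄)², and x = -5.94 is far from x̄ = 4.72
- Real relationships often flatten, saturate, or turn nonlinear at extremes
- R² describes fit only over the sampled x values; it says nothing about behaviour beyond them

Report the number if required, but flag clearly that it is an extrapolation.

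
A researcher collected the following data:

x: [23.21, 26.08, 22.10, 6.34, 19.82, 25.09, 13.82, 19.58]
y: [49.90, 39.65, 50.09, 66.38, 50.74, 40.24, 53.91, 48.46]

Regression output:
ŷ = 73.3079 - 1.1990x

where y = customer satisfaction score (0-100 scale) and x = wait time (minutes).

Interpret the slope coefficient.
On average, satisfaction score is about 1.1990 points lower for every extra minute of wait time.

β₁ = -1.1990 is the change in predicted satisfaction score (points) per additional minute of wait time.

Interpretation:
- Wait time up by 1 minute → predicted satisfaction score decreases by 1.1990 points
- The effect is assumed constant over the observed range of x (linearity)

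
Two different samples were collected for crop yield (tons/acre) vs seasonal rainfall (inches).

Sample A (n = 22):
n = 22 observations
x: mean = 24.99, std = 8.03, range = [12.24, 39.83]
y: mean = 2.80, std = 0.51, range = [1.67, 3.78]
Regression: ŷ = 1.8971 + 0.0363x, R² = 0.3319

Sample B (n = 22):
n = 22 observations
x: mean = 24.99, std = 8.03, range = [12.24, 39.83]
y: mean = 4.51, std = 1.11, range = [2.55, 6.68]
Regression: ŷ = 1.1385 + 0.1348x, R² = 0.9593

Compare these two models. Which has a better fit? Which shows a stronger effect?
Model B has the better fit (R² = 0.9593 vs 0.3319). Model B shows the stronger effect (|β₁| = 0.1348 vs 0.0363).

Model Comparison:

Which explains more variance? (R²)
- Model A: R² = 0.3319 → 33.19% of variance in crop yield explained
- Model B: R² = 0.9593 → 95.93% of variance in crop yield explained
- 0.9593 > 0.3319 → Model B has the better fit

Effect size (slope magnitude):
- Model A: β₁ = 0.0363 → predicted crop yield rises 0.0363 tons/acre per additional inch of rainfall
- Model B: β₁ = 0.1348 → predicted crop yield rises 0.1348 tons/acre per additional inch of rainfall
- |0.0363| < |0.1348| → Model B shows the stronger marginal effect

Note: R² measures how tightly points cluster around the line; β₁ measures how steep the line is — they answer different questions.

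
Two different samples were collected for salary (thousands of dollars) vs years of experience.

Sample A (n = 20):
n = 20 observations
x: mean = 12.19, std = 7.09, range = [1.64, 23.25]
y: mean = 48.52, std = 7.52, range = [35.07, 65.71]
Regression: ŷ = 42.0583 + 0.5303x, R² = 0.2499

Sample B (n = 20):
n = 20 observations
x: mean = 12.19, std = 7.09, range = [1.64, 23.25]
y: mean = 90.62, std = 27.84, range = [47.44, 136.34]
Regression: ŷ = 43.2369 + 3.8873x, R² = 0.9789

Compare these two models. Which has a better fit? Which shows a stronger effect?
Model B has the better fit (R² = 0.9789 vs 0.2499). Model B shows the stronger effect (|β₁| = 3.8873 vs 0.5303).

Model Comparison:

Fit — compare R²:
- Model A: R² = 0.2499 → 24.99% of variance in salary explained
- Model B: R² = 0.9789 → 97.89% of variance in salary explained
- 0.9789 > 0.2499 → Model B has the better fit

Which has the larger per-year effect? (|β₁|)
- Model A: β₁ = 0.5303 → predicted salary rises 0.5303 thousand dollars per additional year of experience
- Model B: β₁ = 3.8873 → predicted salary rises 3.8873 thousand dollars per additional year of experience
- |0.5303| < |3.8873| → Model B shows the stronger marginal effect

Notes:
- The two samples could reflect different populations, time periods, or measurement quality.
- R² measures how tightly points cluster around the line; β₁ measures how steep the line is — they answer different questions.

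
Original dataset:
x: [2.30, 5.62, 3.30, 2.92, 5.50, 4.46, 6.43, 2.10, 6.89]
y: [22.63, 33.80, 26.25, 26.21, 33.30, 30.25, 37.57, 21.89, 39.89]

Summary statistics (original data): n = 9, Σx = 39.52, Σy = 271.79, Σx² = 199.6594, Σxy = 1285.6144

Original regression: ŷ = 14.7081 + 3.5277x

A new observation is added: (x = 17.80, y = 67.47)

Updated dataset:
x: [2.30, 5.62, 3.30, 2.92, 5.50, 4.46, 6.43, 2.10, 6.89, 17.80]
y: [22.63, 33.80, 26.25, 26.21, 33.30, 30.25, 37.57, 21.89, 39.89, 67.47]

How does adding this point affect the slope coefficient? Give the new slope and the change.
New slope β₁ = 2.8836 versus 3.5277 before: a change of -0.6441 (-18.3%).

x = 17.80 lies well outside the original x-range [2.10, 6.89] (x̄ ≈ 4.39), so this observation has high leverage and can move the slope substantially.

Step 1: Update the sums with the new point (n goes from 9 to 10)
Σx  = 39.52 + 17.80 = 57.32
Σy  = 271.79 + 67.47 = 339.26
Σx² = 199.6594 + 17.80² = 199.6594 + 316.8400 = 516.4994
Σxy = 1285.6144 + 17.80×67.47 = 1285.6144 + 1200.9660 = 2486.5804

Step 2: Recompute the slope with b₁ = (nΣxy − ΣxΣy) / (nΣx² − (Σx)²)
Numerator   = 10×2486.5804 − 57.32×339.26 = 24865.8040 − 19446.3832 = 5419.4208
Denominator = 10×516.4994 − 57.32² = 5164.9940 − 3285.5824 = 1879.4116
b₁(new) = 5419.4208 / 1879.4116 = 2.8836

(Same formula on the original sums: (9×1285.6144 − 39.52×271.79) / (9×199.6594 − 39.52²) = 829.3888 / 235.1042 = 3.5277, matching the given fit.)

Step 3: Change in slope
Δβ₁ = 2.8836 − 3.5277 = -0.6441
Relative change = -0.6441 / 3.5277 × 100% = -18.3%
→ the slope decreases when the point is added.

A high-leverage point only changes the slope if it is off the original line; here y = 67.47 is below the original trend, so the slope decreases.
In practice: examine leverage (hᵢ) and Cook's distance rather than deleting it automatically; refit with and without it and report both if conclusions differ.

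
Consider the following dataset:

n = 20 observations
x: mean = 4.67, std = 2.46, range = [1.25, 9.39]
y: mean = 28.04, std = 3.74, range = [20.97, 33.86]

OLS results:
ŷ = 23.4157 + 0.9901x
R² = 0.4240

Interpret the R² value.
The model explains 42.40% of the variance in y (R² = 0.4240), leaving 57.60% unexplained; the fit is moderate.

R² (coefficient of determination) measures the proportion of variance in y explained by the regression model.

Here R² = 0.4240:
- Explained: 42.40% of the variation in y
- Unexplained (residual): 100% − 42.40% = 57.60%
- Rule of thumb (below 0.3 weak; 0.3 to below 0.7 moderate; 0.7 and above strong) → moderate

Equivalently, for simple linear regression R² = r², so |r| = √0.4240 ≈ 0.6512.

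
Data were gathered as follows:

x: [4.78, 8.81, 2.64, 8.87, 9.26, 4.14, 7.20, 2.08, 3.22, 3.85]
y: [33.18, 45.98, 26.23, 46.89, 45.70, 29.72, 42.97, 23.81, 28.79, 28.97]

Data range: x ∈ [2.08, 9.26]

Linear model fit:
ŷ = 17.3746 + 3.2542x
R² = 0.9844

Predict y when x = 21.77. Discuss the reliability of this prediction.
ŷ = 88.2185 (extrapolation — x = 21.77 lies outside [2.08, 9.26], so reliability is low).

Prediction calculation:
ŷ = 17.3746 + 3.2542 × 21.77
ŷ = 88.2185

Reliability:
- Data range: x ∈ [2.08, 9.26]
- Prediction point: x = 21.77 is 12.51 units above the observed range → this is EXTRAPOLATION, not interpolation

Why that matters here:
- There are no observations near this x to validate the fitted line there
- Real relationships often flatten, saturate, or turn nonlinear at extremes
- The linear relationship may not hold outside the observed range

The R² = 0.9844 only validates the fit within [2.08, 9.26]; treat ŷ = 88.2185 with caution.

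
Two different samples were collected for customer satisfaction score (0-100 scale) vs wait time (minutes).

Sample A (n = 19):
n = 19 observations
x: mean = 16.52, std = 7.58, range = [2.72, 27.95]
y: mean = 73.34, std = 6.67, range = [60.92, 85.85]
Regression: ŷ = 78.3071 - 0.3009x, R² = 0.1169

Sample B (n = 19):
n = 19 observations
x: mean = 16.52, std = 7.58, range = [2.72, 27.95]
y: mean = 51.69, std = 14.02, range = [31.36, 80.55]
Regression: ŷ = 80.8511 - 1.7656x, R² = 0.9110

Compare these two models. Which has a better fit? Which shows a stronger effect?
Model B has the better fit (R² = 0.9110 vs 0.1169). Model B shows the stronger effect (|β₁| = 1.7656 vs 0.3009).

Model Comparison:

Which explains more variance? (R²)
- Model A: R² = 0.1169 → 11.69% of variance in satisfaction score explained
- Model B: R² = 0.9110 → 91.10% of variance in satisfaction score explained
- 0.9110 > 0.1169 → Model B has the better fit

Which has the larger per-minute effect? (|β₁|)
- Model A: β₁ = -0.3009 → predicted satisfaction score falls 0.3009 points per additional minute of wait time
- Model B: β₁ = -1.7656 → predicted satisfaction score falls 1.7656 points per additional minute of wait time
- |-0.3009| < |-1.7656| → Model B shows the stronger marginal effect

Notes:
- A steeper slope doesn't make a better model if the scatter around the line is large.
- The two samples could reflect different populations, time periods, or measurement quality.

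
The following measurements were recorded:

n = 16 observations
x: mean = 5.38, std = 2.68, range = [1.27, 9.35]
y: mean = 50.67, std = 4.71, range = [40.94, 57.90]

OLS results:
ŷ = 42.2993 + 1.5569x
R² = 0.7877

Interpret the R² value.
The model explains 78.77% of the variance in y (R² = 0.7877), leaving 21.23% unexplained; the fit is strong.

The coefficient of determination R² is the fraction of the total variation in y that the fitted line accounts for.

Here R² = 0.7877:
- Explained: 78.77% of the variation in y
- Unexplained (residual): 100% − 78.77% = 21.23%
- Rule of thumb (below 0.3 weak; 0.3 to below 0.7 moderate; 0.7 and above strong) → strong

Calculation: R² = 1 − (SS_res / SS_tot), where SS_res is the sum of squared residuals and SS_tot the total sum of squares.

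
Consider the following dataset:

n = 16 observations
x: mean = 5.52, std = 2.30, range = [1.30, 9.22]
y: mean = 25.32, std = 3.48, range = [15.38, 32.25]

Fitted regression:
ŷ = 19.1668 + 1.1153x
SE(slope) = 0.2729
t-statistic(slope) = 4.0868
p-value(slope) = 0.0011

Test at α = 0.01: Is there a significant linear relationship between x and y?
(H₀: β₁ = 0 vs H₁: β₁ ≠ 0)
Since p-value = 0.0011 < α = 0.01, reject H₀ — the slope is significantly different from 0.

Hypothesis test for the slope coefficient:

H₀: β₁ = 0 (no linear relationship)
H₁: β₁ ≠ 0 (linear relationship exists)

Test statistic: t = β̂₁ / SE(β̂₁) = 1.1153 / 0.2729 = 4.0868

p = 0.0011: how often a slope estimate this far from 0 (in SE units) would arise by chance if β₁ were truly 0.

Decision rule: reject H₀ if p-value < α.
p-value = 0.0011 < α = 0.01 → reject H₀.

There is sufficient evidence at the 1% significance level to conclude that a linear relationship exists between x and y.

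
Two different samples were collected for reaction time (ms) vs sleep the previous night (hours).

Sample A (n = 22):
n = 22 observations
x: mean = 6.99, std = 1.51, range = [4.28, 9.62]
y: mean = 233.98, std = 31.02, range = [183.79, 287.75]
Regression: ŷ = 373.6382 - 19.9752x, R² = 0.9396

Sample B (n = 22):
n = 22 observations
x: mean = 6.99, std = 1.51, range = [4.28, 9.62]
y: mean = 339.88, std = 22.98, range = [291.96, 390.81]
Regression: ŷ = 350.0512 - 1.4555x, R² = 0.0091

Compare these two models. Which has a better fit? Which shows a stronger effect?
Model A has the better fit (R² = 0.9396 vs 0.0091). Model A shows the stronger effect (|β₁| = 19.9752 vs 1.4555).

Model Comparison:

Fit — compare R²:
- Model A: R² = 0.9396 → 93.96% of variance in reaction time explained
- Model B: R² = 0.0091 → 0.91% of variance in reaction time explained
- 0.9396 > 0.0091 → Model A has the better fit

Effect size (slope magnitude):
- Model A: β₁ = -19.9752 → predicted reaction time falls 19.9752 ms per additional hour of sleep
- Model B: β₁ = -1.4555 → predicted reaction time falls 1.4555 ms per additional hour of sleep
- |-19.9752| > |-1.4555| → Model A shows the stronger marginal effect

Notes:
- The two samples could reflect different populations, time periods, or measurement quality.
- A better fit (higher R²) doesn't necessarily mean a more important relationship.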